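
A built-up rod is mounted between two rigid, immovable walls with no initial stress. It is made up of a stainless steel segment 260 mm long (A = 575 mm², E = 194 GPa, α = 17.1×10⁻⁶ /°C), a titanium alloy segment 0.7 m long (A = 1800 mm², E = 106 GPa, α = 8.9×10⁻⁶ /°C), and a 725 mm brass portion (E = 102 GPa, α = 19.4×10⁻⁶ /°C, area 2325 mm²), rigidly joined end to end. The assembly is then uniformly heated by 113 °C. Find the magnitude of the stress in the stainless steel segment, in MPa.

σ ≈ 537 MPa (compressive)

Free thermal expansion of the whole bar: Σ αᵢΔT Lᵢ = 17.1×10⁻⁶×113×260 + 8.9×10⁻⁶×113×700 + 19.4×10⁻⁶×113×725 = 2.796 mm.
The walls prevent any net length change, so an axial force P (same in every segment) develops. Compatibility: P · Σ Lᵢ/(AᵢEᵢ) = δ_free.
Σ Lᵢ/(AᵢEᵢ) = 260/(575×194×10³) + 700/(1800×106×10³) + 725/(2325×102×10³) = 9.057×10⁻⁶ mm/N.
Hence P = δ_free / Σ(L/AE) = 2.796/9.057×10⁻⁶ = 308.7 kN (compressive).
σ_{stainless steel} = P / A = 308700 / 575 = 536.9 MPa.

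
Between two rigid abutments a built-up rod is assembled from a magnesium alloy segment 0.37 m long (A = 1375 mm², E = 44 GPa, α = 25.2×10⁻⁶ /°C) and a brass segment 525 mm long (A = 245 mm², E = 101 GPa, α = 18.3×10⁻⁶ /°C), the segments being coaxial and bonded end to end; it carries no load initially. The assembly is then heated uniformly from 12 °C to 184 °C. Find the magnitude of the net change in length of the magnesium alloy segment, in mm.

If the supports were absent, the total length change would be Σ αᵢΔT Lᵢ = 25.2×10⁻⁶×172×370 + 18.3×10⁻⁶×172×525 = 3.256 mm.
Since the ends are fixed, an axial force P builds up, equal in every segment, with P · Σ Lᵢ/(AᵢEᵢ) = δ_free.
The series flexibility is Σ Lᵢ/(AᵢEᵢ) = 370/(1375×44×10³) + 525/(245×101×10³) = 2.733×10⁻⁵ mm/N.
P = 3.256 / 2.733×10⁻⁵ = 119100 N = 119.1 kN, compressive.
For the magnesium alloy segment, free thermal change = 25.2×10⁻⁶×172×370 = 1.604 mm and elastic change from P = 119100×370/(1375×44×10³) = 0.7286 mm; these oppose, so the net change is 0.875 mm (segment lengthens).

|ΔL| ≈ 0.875 mm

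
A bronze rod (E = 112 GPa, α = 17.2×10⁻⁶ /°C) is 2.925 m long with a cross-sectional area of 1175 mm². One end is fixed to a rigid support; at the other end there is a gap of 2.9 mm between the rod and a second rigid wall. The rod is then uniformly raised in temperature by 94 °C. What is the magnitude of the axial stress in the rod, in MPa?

Unrestrained expansion: δ_free = αΔT L = 17.2×10⁻⁶ × 94 × 2925 = 4.729 mm.
After closing the 2.9 mm clearance, 4.729 − 2.9 = 1.829 mm of expansion remains to be suppressed by the wall.
Compatibility: PL/(AE) = 1.829 mm, so σ = P/A = E × (1.829/2925) = 70.04 MPa.

σ ≈ 70 MPa (compressive)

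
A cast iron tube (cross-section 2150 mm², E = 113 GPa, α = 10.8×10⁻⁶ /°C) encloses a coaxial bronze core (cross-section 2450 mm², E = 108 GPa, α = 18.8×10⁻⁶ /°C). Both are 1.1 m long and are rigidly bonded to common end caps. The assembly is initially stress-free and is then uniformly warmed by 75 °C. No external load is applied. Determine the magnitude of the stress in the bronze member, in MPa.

Both members must finish at the same length. With the larger α, the bronze tends to over-expand; the plates restrain it, putting the bronze in compression and the cast iron in tension. With no external load the two internal forces are equal and opposite, magnitude P.
Equating the net (thermal + elastic) strains gives |α₁ − α₂|·ΔT = P·[1/(A₁E₁) + 1/(A₂E₂)].
|α₁ − α₂|·ΔT = 8×10⁻⁶ × 75 = 0.0006.
1/(A₁E₁) + 1/(A₂E₂) = 1/(2150×113×10³) + 1/(2450×108×10³) = 7.895×10⁻⁹ N⁻¹.
P = 0.0006 / 7.895×10⁻⁹ = 75990 N = 75.99 kN.
σ_{bronze} = P/A₂ = 75990/2450 = 31.02 MPa, compressive.

σ ≈ 31 MPa (compressive)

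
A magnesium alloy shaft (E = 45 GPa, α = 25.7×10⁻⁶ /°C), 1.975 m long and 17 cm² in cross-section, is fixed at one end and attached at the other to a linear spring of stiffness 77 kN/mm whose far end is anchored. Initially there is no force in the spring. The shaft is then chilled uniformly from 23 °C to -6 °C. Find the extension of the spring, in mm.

δ ≈ 0.493 mm

The unrestrained thermal change is αΔT L = 25.7×10⁻⁶ × 29 × 1975 = 1.472 mm.
Let P be the tensile force in the spring. The shaft extends elastically by PL/(AE) and the spring stretches by P/k; together these equal δ_free.
P [ L/(AE) + 1/k ] = δ_free → P [ 1975/(1700×45×10³) + 1/(77×10³) ] = 1.472.
P = 1.472 / 3.88×10⁻⁵ = 37930 N.
Spring extension = P/k = 37930/(77×10³) = 0.4926 mm.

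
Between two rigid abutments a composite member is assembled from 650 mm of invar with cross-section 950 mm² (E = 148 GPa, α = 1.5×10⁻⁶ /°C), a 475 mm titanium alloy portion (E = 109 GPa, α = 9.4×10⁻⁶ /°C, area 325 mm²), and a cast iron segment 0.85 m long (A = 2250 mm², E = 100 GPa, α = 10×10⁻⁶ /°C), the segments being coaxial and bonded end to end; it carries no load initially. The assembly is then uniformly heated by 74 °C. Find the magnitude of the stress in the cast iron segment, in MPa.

With the walls removed the bar would change length by δ_free = Σ αᵢΔT Lᵢ = 1.5×10⁻⁶×74×650 + 9.4×10⁻⁶×74×475 + 10×10⁻⁶×74×850 = 1.032 mm.
The rigid supports impose zero overall length change; the single axial force P common to all segments must satisfy P Σ Lᵢ/(AᵢEᵢ) = δ_free.
Σ Lᵢ/(AᵢEᵢ) = 650/(950×148×10³) + 475/(325×109×10³) + 850/(2250×100×10³) = 2.181×10⁻⁵ mm/N.
Hence P = δ_free / Σ(L/AE) = 1.032/2.181×10⁻⁵ = 47.3 kN (compressive).
σ_{cast iron} = P / A = 47300 / 2250 = 21.02 MPa.

σ ≈ 21 MPa (compressive)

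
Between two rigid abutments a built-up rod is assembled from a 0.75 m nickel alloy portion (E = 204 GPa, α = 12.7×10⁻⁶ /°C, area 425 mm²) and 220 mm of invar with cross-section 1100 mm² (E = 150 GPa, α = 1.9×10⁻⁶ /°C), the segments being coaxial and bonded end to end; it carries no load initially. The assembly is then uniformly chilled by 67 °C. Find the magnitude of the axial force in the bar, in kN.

P ≈ 66.7 kN (tensile)

With the walls removed the bar would change length by δ_free = Σ αᵢΔT Lᵢ = 12.7×10⁻⁶×67×750 + 1.9×10⁻⁶×67×220 = 0.6662 mm.
Since the ends are fixed, an axial force P builds up, equal in every segment, with P · Σ Lᵢ/(AᵢEᵢ) = δ_free.
The series flexibility is Σ Lᵢ/(AᵢEᵢ) = 750/(425×204×10³) + 220/(1100×150×10³) = 9.984×10⁻⁶ mm/N.
P = 0.6662 / 9.984×10⁻⁶ = 66730 N = 66.73 kN, tensile.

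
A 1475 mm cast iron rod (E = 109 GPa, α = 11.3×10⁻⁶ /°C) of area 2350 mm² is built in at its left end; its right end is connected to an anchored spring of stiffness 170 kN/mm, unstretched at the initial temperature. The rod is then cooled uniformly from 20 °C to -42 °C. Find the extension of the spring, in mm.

Free thermal contraction: δ_free = αΔT L = 11.3×10⁻⁶ × 62 × 1475 = 1.033 mm.
Let P be the tensile force in the spring. The rod extends elastically by PL/(AE) and the spring stretches by P/k; together these equal δ_free.
P [ L/(AE) + 1/k ] = δ_free → P [ 1475/(2350×109×10³) + 1/(170×10³) ] = 1.033.
P = 1.033 / 1.164×10⁻⁵ = 88770 N.
Spring extension = P/k = 88770/(170×10³) = 0.5222 mm.

δ ≈ 0.522 mm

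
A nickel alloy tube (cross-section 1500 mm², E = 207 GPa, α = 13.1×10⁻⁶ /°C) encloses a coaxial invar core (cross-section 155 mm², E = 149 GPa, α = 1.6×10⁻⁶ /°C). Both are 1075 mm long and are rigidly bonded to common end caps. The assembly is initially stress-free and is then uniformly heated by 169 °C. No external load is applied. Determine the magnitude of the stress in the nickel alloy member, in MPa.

σ ≈ 27.9 MPa (compressive)

Both members must finish at the same length. With the larger α, the nickel alloy tends to over-expand; the plates restrain it, putting the nickel alloy in compression and the invar in tension. With no external load the two internal forces are equal and opposite, magnitude P.
Compatibility of the two members (thermal + elastic change equal): (α₁ − α₂)ΔT = P·[1/(A₁E₁) + 1/(A₂E₂)].
|α₁ − α₂|·ΔT = 11.5×10⁻⁶ × 169 = 0.001943.
1/(A₁E₁) + 1/(A₂E₂) = 1/(1500×207×10³) + 1/(155×149×10³) = 4.652×10⁻⁸ N⁻¹.
P = 0.001943 / 4.652×10⁻⁸ = 41780 N = 41.78 kN.
σ_{nickel alloy} = P/A₁ = 41780/1500 = 27.85 MPa, compressive.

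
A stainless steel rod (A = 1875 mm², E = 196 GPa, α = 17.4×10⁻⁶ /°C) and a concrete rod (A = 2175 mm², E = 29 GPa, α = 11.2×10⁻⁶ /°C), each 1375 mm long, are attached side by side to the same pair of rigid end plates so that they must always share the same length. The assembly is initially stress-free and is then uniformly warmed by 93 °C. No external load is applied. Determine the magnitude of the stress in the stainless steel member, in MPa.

σ ≈ 16.6 MPa (compressive)

Both members must finish at the same length. With the larger α, the stainless steel tends to over-expand; the plates restrain it, putting the stainless steel in compression and the concrete in tension. With no external load the two internal forces are equal and opposite, magnitude P.
Compatibility of the two members (thermal + elastic change equal): (α₁ − α₂)ΔT = P·[1/(A₁E₁) + 1/(A₂E₂)].
|α₁ − α₂|·ΔT = 6.2×10⁻⁶ × 93 = 0.0005766.
1/(A₁E₁) + 1/(A₂E₂) = 1/(1875×196×10³) + 1/(2175×29×10³) = 1.858×10⁻⁸ N⁻¹.
So P = 0.0005766 / 1.858×10⁻⁸ = 31.04 kN.
σ_{stainless steel} = P/A₁ = 31040/1875 = 16.56 MPa, compressive.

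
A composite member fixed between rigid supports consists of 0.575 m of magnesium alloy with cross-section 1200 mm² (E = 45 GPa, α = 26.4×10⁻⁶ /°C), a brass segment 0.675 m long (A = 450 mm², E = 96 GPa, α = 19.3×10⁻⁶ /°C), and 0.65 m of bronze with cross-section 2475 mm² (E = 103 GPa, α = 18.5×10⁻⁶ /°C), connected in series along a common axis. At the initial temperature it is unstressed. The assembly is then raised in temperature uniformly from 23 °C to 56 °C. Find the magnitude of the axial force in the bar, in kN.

With the walls removed the bar would change length by δ_free = Σ αᵢΔT Lᵢ = 26.4×10⁻⁶×33×575 + 19.3×10⁻⁶×33×675 + 18.5×10⁻⁶×33×650 = 1.328 mm.
The walls prevent any net length change, so an axial force P (same in every segment) develops. Compatibility: P · Σ Lᵢ/(AᵢEᵢ) = δ_free.
The series flexibility is Σ Lᵢ/(AᵢEᵢ) = 575/(1200×45×10³) + 675/(450×96×10³) + 650/(2475×103×10³) = 2.882×10⁻⁵ mm/N.
Hence P = δ_free / Σ(L/AE) = 1.328/2.882×10⁻⁵ = 46.06 kN (compressive).

P ≈ 46.1 kN (compressive)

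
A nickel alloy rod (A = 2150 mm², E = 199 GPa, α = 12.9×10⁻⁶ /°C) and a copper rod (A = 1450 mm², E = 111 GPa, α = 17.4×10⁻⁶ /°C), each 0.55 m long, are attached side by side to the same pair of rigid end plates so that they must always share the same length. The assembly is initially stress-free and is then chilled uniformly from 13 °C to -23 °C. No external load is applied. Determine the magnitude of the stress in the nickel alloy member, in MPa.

The copper has the larger α, so on cooling it would change length more than the nickel alloy if both were free. The rigid plates force a common final length, so the copper is put into tension and the nickel alloy into compression, with equal and opposite forces P (no external load).
Equating the net (thermal + elastic) strains gives |α₁ − α₂|·ΔT = P·[1/(A₁E₁) + 1/(A₂E₂)].
|α₁ − α₂|·ΔT = 4.5×10⁻⁶ × 36 = 0.000162.
1/(A₁E₁) + 1/(A₂E₂) = 1/(2150×199×10³) + 1/(1450×111×10³) = 8.55×10⁻⁹ N⁻¹.
So P = 0.000162 / 8.55×10⁻⁹ = 18.95 kN.
σ_{nickel alloy} = P/A₁ = 18950/2150 = 8.812 MPa, compressive.

σ ≈ 8.81 MPa (compressive)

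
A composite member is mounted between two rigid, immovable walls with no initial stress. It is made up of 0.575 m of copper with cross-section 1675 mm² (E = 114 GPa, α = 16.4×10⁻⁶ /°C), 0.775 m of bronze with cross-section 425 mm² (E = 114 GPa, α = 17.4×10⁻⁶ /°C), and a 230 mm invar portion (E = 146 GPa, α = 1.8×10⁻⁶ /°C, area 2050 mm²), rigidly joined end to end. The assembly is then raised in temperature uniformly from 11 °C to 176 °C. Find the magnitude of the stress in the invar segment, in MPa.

Free thermal expansion of the whole bar: Σ αᵢΔT Lᵢ = 16.4×10⁻⁶×165×575 + 17.4×10⁻⁶×165×775 + 1.8×10⁻⁶×165×230 = 3.849 mm.
The walls prevent any net length change, so an axial force P (same in every segment) develops. Compatibility: P · Σ Lᵢ/(AᵢEᵢ) = δ_free.
The series flexibility is Σ Lᵢ/(AᵢEᵢ) = 575/(1675×114×10³) + 775/(425×114×10³) + 230/(2050×146×10³) = 1.978×10⁻⁵ mm/N.
Hence P = δ_free / Σ(L/AE) = 3.849/1.978×10⁻⁵ = 194.6 kN (compressive).
σ_{invar} = P / A = 194600 / 2050 = 94.95 MPa.

σ ≈ 95 MPa (compressive)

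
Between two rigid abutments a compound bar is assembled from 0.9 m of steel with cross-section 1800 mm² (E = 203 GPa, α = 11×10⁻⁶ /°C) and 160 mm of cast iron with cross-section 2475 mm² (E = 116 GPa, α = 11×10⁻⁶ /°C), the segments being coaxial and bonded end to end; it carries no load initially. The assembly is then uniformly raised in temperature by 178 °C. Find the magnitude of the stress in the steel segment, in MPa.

σ ≈ 382 MPa (compressive)

With the walls removed the bar would change length by δ_free = Σ αᵢΔT Lᵢ = 11×10⁻⁶×178×900 + 11×10⁻⁶×178×160 = 2.075 mm.
The rigid supports impose zero overall length change; the single axial force P common to all segments must satisfy P Σ Lᵢ/(AᵢEᵢ) = δ_free.
Σ Lᵢ/(AᵢEᵢ) = 900/(1800×203×10³) + 160/(2475×116×10³) = 3.02×10⁻⁶ mm/N.
P = 2.075 / 3.02×10⁻⁶ = 687200 N = 687.2 kN, compressive.
σ_{steel} = P / A = 687200 / 1800 = 381.8 MPa.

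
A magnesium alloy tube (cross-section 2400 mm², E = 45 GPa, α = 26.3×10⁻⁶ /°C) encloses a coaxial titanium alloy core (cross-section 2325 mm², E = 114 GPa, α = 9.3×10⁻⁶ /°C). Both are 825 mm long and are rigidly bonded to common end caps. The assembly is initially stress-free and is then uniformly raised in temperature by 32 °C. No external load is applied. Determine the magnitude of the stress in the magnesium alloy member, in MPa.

Both members must finish at the same length. With the larger α, the magnesium alloy tends to over-expand; the plates restrain it, putting the magnesium alloy in compression and the titanium alloy in tension. With no external load the two internal forces are equal and opposite, magnitude P.
Compatibility of the two members (thermal + elastic change equal): (α₁ − α₂)ΔT = P·[1/(A₁E₁) + 1/(A₂E₂)].
|α₁ − α₂|·ΔT = 17×10⁻⁶ × 32 = 0.000544.
1/(A₁E₁) + 1/(A₂E₂) = 1/(2400×45×10³) + 1/(2325×114×10³) = 1.303×10⁻⁸ N⁻¹.
So P = 0.000544 / 1.303×10⁻⁸ = 41.74 kN.
σ_{magnesium alloy} = P/A₁ = 41740/2400 = 17.39 MPa, compressive.

σ ≈ 17.4 MPa (compressive)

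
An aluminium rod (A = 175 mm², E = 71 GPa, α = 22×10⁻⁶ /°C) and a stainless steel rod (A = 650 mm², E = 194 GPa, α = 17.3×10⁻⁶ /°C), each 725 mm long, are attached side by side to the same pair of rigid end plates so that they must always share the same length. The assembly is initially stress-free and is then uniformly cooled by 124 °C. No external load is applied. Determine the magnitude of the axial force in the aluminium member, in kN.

Both members must finish at the same length. With the larger α, the aluminium tends to over-contract; the plates restrain it, putting the aluminium in tension and the stainless steel in compression. With no external load the two internal forces are equal and opposite, magnitude P.
Equating the net (thermal + elastic) strains gives |α₁ − α₂|·ΔT = P·[1/(A₁E₁) + 1/(A₂E₂)].
|α₁ − α₂|·ΔT = 4.7×10⁻⁶ × 124 = 0.0005828.
1/(A₁E₁) + 1/(A₂E₂) = 1/(175×71×10³) + 1/(650×194×10³) = 8.841×10⁻⁸ N⁻¹.
So P = 0.0005828 / 8.841×10⁻⁸ = 6.592 kN.

P ≈ 6.59 kN (tensile in the aluminium)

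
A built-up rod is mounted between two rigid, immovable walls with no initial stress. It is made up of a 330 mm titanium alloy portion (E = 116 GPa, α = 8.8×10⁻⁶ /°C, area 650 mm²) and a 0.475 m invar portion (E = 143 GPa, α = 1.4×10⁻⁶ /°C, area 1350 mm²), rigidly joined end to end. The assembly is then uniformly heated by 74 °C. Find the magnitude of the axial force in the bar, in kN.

With the walls removed the bar would change length by δ_free = Σ αᵢΔT Lᵢ = 8.8×10⁻⁶×74×330 + 1.4×10⁻⁶×74×475 = 0.2641 mm.
The walls prevent any net length change, so an axial force P (same in every segment) develops. Compatibility: P · Σ Lᵢ/(AᵢEᵢ) = δ_free.
The series flexibility is Σ Lᵢ/(AᵢEᵢ) = 330/(650×116×10³) + 475/(1350×143×10³) = 6.837×10⁻⁶ mm/N.
So P = 0.2641 / 6.837×10⁻⁶ = 38.63 kN, compressive.

P ≈ 38.6 kN (compressive)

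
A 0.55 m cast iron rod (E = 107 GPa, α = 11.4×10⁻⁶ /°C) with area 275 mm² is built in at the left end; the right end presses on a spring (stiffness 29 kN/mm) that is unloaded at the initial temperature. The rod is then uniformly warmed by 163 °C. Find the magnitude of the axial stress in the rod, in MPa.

σ ≈ 69.9 MPa (compressive)

Free thermal expansion: δ_free = αΔT L = 11.4×10⁻⁶ × 163 × 550 = 1.022 mm.
With a force P in the spring, the elastic change of the rod is PL/(AE) and that of the spring is P/k; compatibility requires their sum to equal δ_free.
P [ L/(AE) + 1/k ] = δ_free → P [ 550/(275×107×10³) + 1/(29×10³) ] = 1.022.
P = 1.022 / 5.317×10⁻⁵ = 19220 N.
σ = P/A = 19220/275 = 69.89 MPa.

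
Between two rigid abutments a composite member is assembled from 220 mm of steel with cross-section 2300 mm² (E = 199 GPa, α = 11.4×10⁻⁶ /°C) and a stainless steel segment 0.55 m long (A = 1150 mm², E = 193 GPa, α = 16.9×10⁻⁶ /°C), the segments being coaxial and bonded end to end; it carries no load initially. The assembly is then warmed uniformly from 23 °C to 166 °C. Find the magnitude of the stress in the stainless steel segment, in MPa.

σ ≈ 496 MPa (compressive)

Free thermal expansion of the whole bar: Σ αᵢΔT Lᵢ = 11.4×10⁻⁶×143×220 + 16.9×10⁻⁶×143×550 = 1.688 mm.
Since the ends are fixed, an axial force P builds up, equal in every segment, with P · Σ Lᵢ/(AᵢEᵢ) = δ_free.
The series flexibility is Σ Lᵢ/(AᵢEᵢ) = 220/(2300×199×10³) + 550/(1150×193×10³) = 2.959×10⁻⁶ mm/N.
So P = 1.688 / 2.959×10⁻⁶ = 570.5 kN, compressive.
σ_{stainless steel} = P / A = 570500 / 1150 = 496.1 MPa.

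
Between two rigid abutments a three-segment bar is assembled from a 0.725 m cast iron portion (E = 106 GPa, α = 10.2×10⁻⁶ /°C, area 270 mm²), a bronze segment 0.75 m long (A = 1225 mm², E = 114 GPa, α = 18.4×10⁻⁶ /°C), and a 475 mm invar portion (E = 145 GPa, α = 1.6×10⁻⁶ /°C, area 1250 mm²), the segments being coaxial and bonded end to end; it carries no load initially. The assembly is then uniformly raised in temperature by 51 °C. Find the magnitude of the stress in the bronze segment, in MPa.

σ ≈ 27.4 MPa (compressive)

If the supports were absent, the total length change would be Σ αᵢΔT Lᵢ = 10.2×10⁻⁶×51×725 + 18.4×10⁻⁶×51×750 + 1.6×10⁻⁶×51×475 = 1.12 mm.
Since the ends are fixed, an axial force P builds up, equal in every segment, with P · Σ Lᵢ/(AᵢEᵢ) = δ_free.
Σ Lᵢ/(AᵢEᵢ) = 725/(270×106×10³) + 750/(1225×114×10³) + 475/(1250×145×10³) = 3.332×10⁻⁵ mm/N.
P = 1.12 / 3.332×10⁻⁵ = 33600 N = 33.6 kN, compressive.
σ_{bronze} = P / A = 33600 / 1225 = 27.43 MPa.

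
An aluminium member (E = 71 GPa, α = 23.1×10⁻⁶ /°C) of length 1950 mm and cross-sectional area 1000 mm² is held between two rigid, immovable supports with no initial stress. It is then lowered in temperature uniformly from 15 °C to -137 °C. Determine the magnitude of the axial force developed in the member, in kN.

With zero net strain, σ = E·αΔT = 71 GPa × 23.1×10⁻⁶ × 152 = 249.3 MPa.
Axial force P = σA = 249.3 × 1000 = 249300 N = 249.3 kN, tensile.

P ≈ 249 kN (tensile)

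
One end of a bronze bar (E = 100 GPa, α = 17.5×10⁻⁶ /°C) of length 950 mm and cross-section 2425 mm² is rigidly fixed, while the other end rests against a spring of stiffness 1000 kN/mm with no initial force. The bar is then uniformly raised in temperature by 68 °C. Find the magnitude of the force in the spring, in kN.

The unrestrained thermal change is αΔT L = 17.5×10⁻⁶ × 68 × 950 = 1.13 mm.
With a force P in the spring, the elastic change of the bar is PL/(AE) and that of the spring is P/k; compatibility requires their sum to equal δ_free.
P [ L/(AE) + 1/k ] = δ_free → P [ 950/(2425×100×10³) + 1/(1000×10³) ] = 1.13.
P = 1.13 / 4.918×10⁻⁶ = 229900 N.

P ≈ 230 kN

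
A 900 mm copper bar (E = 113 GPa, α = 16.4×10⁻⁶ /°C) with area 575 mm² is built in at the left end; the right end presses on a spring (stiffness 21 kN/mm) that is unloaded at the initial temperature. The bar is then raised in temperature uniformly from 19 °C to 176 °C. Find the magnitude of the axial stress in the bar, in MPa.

If the spring were absent the bar would lengthen by αΔT L = 16.4×10⁻⁶ × 157 × 900 = 2.317 mm.
With a force P in the spring, the elastic change of the bar is PL/(AE) and that of the spring is P/k; compatibility requires their sum to equal δ_free.
P [ L/(AE) + 1/k ] = δ_free → P [ 900/(575×113×10³) + 1/(21×10³) ] = 2.317.
P = 2.317 / 6.147×10⁻⁵ = 37700 N.
σ = P/A = 37700/575 = 65.56 MPa.

σ ≈ 65.6 MPa (compressive)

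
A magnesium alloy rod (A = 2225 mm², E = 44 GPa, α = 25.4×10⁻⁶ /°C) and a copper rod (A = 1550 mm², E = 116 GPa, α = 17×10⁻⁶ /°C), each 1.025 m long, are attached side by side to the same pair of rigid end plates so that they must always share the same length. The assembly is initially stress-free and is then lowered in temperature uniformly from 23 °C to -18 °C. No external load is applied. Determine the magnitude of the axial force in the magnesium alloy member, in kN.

Equilibrium of a rigid end plate with no external load gives equal and opposite internal forces ±P in the two members. Since α_{magnesium alloy} > α_{copper}, cooling drives the magnesium alloy into tension and the copper into compression.
Equating the net (thermal + elastic) strains gives |α₁ − α₂|·ΔT = P·[1/(A₁E₁) + 1/(A₂E₂)].
|α₁ − α₂|·ΔT = 8.4×10⁻⁶ × 41 = 0.0003444.
1/(A₁E₁) + 1/(A₂E₂) = 1/(2225×44×10³) + 1/(1550×116×10³) = 1.578×10⁻⁸ N⁻¹.
P = 0.0003444 / 1.578×10⁻⁸ = 21830 N = 21.83 kN.

P ≈ 21.8 kN (tensile in the magnesium alloy)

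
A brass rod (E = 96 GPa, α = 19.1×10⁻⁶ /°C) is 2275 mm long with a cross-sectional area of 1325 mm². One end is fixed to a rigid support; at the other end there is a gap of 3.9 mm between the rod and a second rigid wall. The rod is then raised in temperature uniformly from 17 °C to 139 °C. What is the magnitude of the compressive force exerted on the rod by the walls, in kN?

Unrestrained expansion: δ_free = αΔT L = 19.1×10⁻⁶ × 122 × 2275 = 5.301 mm.
This exceeds the 3.9 mm gap, so the wall pushes back. The portion of expansion that must be recovered elastically is δ_free − gap = 5.301 − 3.9 = 1.401 mm.
Compatibility: PL/(AE) = 1.401 mm, so σ = P/A = E × (1.401/2275) = 59.13 MPa.
Force on the wall = σA = 59.13 × 1325 mm² = 78.34 kN.

P ≈ 78.3 kN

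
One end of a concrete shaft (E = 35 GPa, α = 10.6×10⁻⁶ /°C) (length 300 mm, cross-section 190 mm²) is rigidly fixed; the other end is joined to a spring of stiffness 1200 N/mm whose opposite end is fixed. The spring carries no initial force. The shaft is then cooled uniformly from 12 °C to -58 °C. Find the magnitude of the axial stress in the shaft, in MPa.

σ ≈ 1.33 MPa (tensile)

The unrestrained thermal change is αΔT L = 10.6×10⁻⁶ × 70 × 300 = 0.2226 mm.
Let P be the tensile force in the spring. The shaft extends elastically by PL/(AE) and the spring stretches by P/k; together these equal δ_free.
So P = δ_free / [L/(AE) + 1/k] = 0.2226 / [ 300/(190×35×10³) + 1/(1200) ].
P = 0.2226 / 0.0008784 = 253.4 N.
σ = P/A = 253.4/190 = 1.334 MPa.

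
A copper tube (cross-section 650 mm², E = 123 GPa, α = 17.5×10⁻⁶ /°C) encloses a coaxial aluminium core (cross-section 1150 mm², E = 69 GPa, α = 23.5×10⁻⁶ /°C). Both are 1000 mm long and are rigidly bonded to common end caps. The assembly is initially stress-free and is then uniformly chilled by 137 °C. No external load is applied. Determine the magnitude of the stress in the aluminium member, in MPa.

Equilibrium of a rigid end plate with no external load gives equal and opposite internal forces ±P in the two members. Since α_{aluminium} > α_{copper}, cooling drives the aluminium into tension and the copper into compression.
Setting the final lengths equal and cancelling L: (α₁ − α₂)ΔT = P/(A₁E₁) + P/(A₂E₂).
|α₁ − α₂|·ΔT = 6×10⁻⁶ × 137 = 0.000822.
1/(A₁E₁) + 1/(A₂E₂) = 1/(650×123×10³) + 1/(1150×69×10³) = 2.511×10⁻⁸ N⁻¹.
P = 0.000822 / 2.511×10⁻⁸ = 32740 N = 32.74 kN.
σ_{aluminium} = P/A₂ = 32740/1150 = 28.47 MPa, tensile.

σ ≈ 28.5 MPa (tensile)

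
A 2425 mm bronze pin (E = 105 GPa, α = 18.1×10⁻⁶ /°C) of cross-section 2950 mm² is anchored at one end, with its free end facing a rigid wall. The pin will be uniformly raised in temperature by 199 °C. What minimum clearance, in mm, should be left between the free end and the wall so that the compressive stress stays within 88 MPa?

With no wall the pin would lengthen by αΔT L = 18.1×10⁻⁶ × 199 × 2425 = 8.735 mm.
A stress of 88 MPa corresponds to the wall pushing the pin back by σL/E = 88×2425/(105×10³) = 2.032 mm.
The gap must absorb the remainder: g_min = 8.735 − 2.032 = 6.702 mm.

g ≈ 6.7 mm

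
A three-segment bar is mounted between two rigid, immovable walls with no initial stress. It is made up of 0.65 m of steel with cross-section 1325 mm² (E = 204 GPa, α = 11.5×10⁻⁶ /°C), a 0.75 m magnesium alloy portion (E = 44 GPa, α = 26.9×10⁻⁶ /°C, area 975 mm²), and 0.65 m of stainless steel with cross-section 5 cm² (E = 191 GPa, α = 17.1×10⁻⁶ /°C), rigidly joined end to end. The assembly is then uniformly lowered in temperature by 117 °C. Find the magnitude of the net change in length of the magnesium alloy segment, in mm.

|ΔL| ≈ 0.61 mm

Free thermal contraction of the whole bar: Σ αᵢΔT Lᵢ = 11.5×10⁻⁶×117×650 + 26.9×10⁻⁶×117×750 + 17.1×10⁻⁶×117×650 = 4.536 mm.
Since the ends are fixed, an axial force P builds up, equal in every segment, with P · Σ Lᵢ/(AᵢEᵢ) = δ_free.
Σ Lᵢ/(AᵢEᵢ) = 650/(1325×204×10³) + 750/(975×44×10³) + 650/(500×191×10³) = 2.669×10⁻⁵ mm/N.
Hence P = δ_free / Σ(L/AE) = 4.536/2.669×10⁻⁵ = 169.9 kN (tensile).
For the magnesium alloy segment, free thermal change = 26.9×10⁻⁶×117×750 = 2.36 mm and elastic change from P = 169900×750/(975×44×10³) = 2.97 mm; these oppose, so the net change is 0.61 mm (segment lengthens).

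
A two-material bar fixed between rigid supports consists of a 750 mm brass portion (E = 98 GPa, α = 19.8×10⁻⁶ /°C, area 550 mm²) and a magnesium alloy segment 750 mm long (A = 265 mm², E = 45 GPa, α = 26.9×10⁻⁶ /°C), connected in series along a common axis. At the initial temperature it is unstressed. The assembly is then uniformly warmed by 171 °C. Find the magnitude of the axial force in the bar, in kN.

P ≈ 78 kN (compressive)

With the walls removed the bar would change length by δ_free = Σ αᵢΔT Lᵢ = 19.8×10⁻⁶×171×750 + 26.9×10⁻⁶×171×750 = 5.989 mm.
Since the ends are fixed, an axial force P builds up, equal in every segment, with P · Σ Lᵢ/(AᵢEᵢ) = δ_free.
Σ Lᵢ/(AᵢEᵢ) = 750/(550×98×10³) + 750/(265×45×10³) = 7.681×10⁻⁵ mm/N.
P = 5.989 / 7.681×10⁻⁵ = 77980 N = 77.98 kN, compressive.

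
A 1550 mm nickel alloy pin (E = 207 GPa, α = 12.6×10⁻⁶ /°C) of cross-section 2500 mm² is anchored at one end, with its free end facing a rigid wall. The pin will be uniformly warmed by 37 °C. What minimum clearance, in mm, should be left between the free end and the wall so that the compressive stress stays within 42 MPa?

g ≈ 0.408 mm

With no wall the pin would lengthen by αΔT L = 12.6×10⁻⁶ × 37 × 1550 = 0.7226 mm.
At the allowable stress the elastic shortening the wall may impose is σL/E = 42 × 1550 / (207×10³) = 0.3145 mm.
The gap must absorb the remainder: g_min = 0.7226 − 0.3145 = 0.4081 mm.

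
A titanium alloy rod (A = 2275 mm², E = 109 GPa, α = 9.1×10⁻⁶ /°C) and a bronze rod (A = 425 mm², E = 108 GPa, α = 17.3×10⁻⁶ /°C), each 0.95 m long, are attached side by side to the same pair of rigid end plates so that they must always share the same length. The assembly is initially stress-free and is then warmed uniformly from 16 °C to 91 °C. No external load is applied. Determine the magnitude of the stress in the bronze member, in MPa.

Both members must finish at the same length. With the larger α, the bronze tends to over-expand; the plates restrain it, putting the bronze in compression and the titanium alloy in tension. With no external load the two internal forces are equal and opposite, magnitude P.
Setting the final lengths equal and cancelling L: (α₁ − α₂)ΔT = P/(A₁E₁) + P/(A₂E₂).
|α₁ − α₂|·ΔT = 8.2×10⁻⁶ × 75 = 0.000615.
1/(A₁E₁) + 1/(A₂E₂) = 1/(2275×109×10³) + 1/(425×108×10³) = 2.582×10⁻⁸ N⁻¹.
P = 0.000615 / 2.582×10⁻⁸ = 23820 N = 23.82 kN.
σ_{bronze} = P/A₂ = 23820/425 = 56.05 MPa, compressive.

σ ≈ 56 MPa (compressive)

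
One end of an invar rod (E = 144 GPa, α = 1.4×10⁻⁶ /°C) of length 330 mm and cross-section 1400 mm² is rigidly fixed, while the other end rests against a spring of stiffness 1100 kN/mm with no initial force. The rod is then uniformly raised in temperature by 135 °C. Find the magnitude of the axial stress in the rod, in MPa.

σ ≈ 17.5 MPa (compressive)

The unrestrained thermal change is αΔT L = 1.4×10⁻⁶ × 135 × 330 = 0.06237 mm.
Let P be the compressive force at the spring. The rod shortens elastically by PL/(AE) and the spring compresses by P/k; together these equal δ_free.
So P = δ_free / [L/(AE) + 1/k] = 0.06237 / [ 330/(1400×144×10³) + 1/(1100×10³) ].
P = 0.06237 / 2.546×10⁻⁶ = 24500 N.
σ = P/A = 24500/1400 = 17.5 MPa.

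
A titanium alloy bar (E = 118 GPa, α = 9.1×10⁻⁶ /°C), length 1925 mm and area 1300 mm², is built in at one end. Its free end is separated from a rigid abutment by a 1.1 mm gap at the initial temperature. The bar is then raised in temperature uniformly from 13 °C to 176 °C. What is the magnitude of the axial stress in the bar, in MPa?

σ ≈ 108 MPa (compressive)

Free thermal elongation = αΔT L = 9.1×10⁻⁶ × 163 × 1925 = 2.855 mm.
The gap closes (δ_free > 1.1 mm) and the wall then resists a further 2.855 − 1.1 = 1.755 mm of expansion.
So σ = E(δ_free − g)/L = 118×10³ × 1.755/1925 = 107.6 MPa.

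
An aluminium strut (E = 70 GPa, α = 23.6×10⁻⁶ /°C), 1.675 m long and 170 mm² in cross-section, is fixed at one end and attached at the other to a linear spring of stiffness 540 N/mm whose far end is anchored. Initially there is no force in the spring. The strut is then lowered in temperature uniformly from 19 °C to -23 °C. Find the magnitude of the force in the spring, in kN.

P ≈ 0.833 kN

If the spring were absent the strut would shorten by αΔT L = 23.6×10⁻⁶ × 42 × 1675 = 1.66 mm.
With a force P in the spring, the elastic change of the strut is PL/(AE) and that of the spring is P/k; compatibility requires their sum to equal δ_free.
P [ L/(AE) + 1/k ] = δ_free → P [ 1675/(170×70×10³) + 1/(540) ] = 1.66.
P = 1.66 / 0.001993 = 833.2 N.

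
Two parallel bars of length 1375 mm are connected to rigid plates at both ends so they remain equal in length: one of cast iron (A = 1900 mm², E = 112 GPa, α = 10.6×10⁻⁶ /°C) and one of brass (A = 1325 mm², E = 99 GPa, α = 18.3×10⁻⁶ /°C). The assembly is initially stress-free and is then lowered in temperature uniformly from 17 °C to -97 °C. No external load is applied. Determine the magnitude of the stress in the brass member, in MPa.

The brass has the larger α, so on cooling it would change length more than the cast iron if both were free. The rigid plates force a common final length, so the brass is put into tension and the cast iron into compression, with equal and opposite forces P (no external load).
Setting the final lengths equal and cancelling L: (α₁ − α₂)ΔT = P/(A₁E₁) + P/(A₂E₂).
|α₁ − α₂|·ΔT = 7.7×10⁻⁶ × 114 = 0.0008778.
1/(A₁E₁) + 1/(A₂E₂) = 1/(1900×112×10³) + 1/(1325×99×10³) = 1.232×10⁻⁸ N⁻¹.
So P = 0.0008778 / 1.232×10⁻⁸ = 71.23 kN.
σ_{brass} = P/A₂ = 71230/1325 = 53.76 MPa, tensile.

σ ≈ 53.8 MPa (tensile)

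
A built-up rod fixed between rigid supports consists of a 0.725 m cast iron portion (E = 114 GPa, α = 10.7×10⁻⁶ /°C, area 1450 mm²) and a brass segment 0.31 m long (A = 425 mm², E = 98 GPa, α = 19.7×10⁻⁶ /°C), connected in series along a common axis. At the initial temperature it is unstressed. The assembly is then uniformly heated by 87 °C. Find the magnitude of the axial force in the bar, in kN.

P ≈ 102 kN (compressive)

With the walls removed the bar would change length by δ_free = Σ αᵢΔT Lᵢ = 10.7×10⁻⁶×87×725 + 19.7×10⁻⁶×87×310 = 1.206 mm.
The walls prevent any net length change, so an axial force P (same in every segment) develops. Compatibility: P · Σ Lᵢ/(AᵢEᵢ) = δ_free.
Σ Lᵢ/(AᵢEᵢ) = 725/(1450×114×10³) + 310/(425×98×10³) = 1.183×10⁻⁵ mm/N.
So P = 1.206 / 1.183×10⁻⁵ = 102 kN, compressive.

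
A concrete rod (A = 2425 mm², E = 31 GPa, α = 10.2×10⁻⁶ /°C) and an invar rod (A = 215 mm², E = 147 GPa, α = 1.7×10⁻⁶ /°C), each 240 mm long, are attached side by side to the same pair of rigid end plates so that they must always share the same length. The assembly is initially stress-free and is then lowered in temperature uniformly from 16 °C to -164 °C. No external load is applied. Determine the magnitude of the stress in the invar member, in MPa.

σ ≈ 158 MPa (compressive)

The concrete has the larger α, so on cooling it would change length more than the invar if both were free. The rigid plates force a common final length, so the concrete is put into tension and the invar into compression, with equal and opposite forces P (no external load).
Equating the net (thermal + elastic) strains gives |α₁ − α₂|·ΔT = P·[1/(A₁E₁) + 1/(A₂E₂)].
|α₁ − α₂|·ΔT = 8.5×10⁻⁶ × 180 = 0.00153.
1/(A₁E₁) + 1/(A₂E₂) = 1/(2425×31×10³) + 1/(215×147×10³) = 4.494×10⁻⁸ N⁻¹.
So P = 0.00153 / 4.494×10⁻⁸ = 34.04 kN.
σ_{invar} = P/A₂ = 34040/215 = 158.3 MPa, compressive.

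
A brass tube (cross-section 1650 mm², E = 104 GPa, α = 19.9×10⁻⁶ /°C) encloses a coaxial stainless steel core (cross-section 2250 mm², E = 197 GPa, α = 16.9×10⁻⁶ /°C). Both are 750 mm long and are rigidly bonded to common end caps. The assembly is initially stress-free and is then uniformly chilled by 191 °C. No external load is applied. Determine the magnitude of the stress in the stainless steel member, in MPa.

σ ≈ 31.5 MPa (compressive)

Both members must finish at the same length. With the larger α, the brass tends to over-contract; the plates restrain it, putting the brass in tension and the stainless steel in compression. With no external load the two internal forces are equal and opposite, magnitude P.
Equating the net (thermal + elastic) strains gives |α₁ − α₂|·ΔT = P·[1/(A₁E₁) + 1/(A₂E₂)].
|α₁ − α₂|·ΔT = 3×10⁻⁶ × 191 = 0.000573.
1/(A₁E₁) + 1/(A₂E₂) = 1/(1650×104×10³) + 1/(2250×197×10³) = 8.084×10⁻⁹ N⁻¹.
P = 0.000573 / 8.084×10⁻⁹ = 70880 N = 70.88 kN.
σ_{stainless steel} = P/A₂ = 70880/2250 = 31.5 MPa, compressive.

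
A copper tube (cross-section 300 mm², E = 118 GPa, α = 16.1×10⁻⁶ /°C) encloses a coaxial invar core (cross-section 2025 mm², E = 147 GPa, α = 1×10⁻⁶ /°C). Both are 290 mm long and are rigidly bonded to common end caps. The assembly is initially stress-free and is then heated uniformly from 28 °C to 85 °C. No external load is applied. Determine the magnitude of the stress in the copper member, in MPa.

σ ≈ 90.8 MPa (compressive)

The copper has the larger α, so on heating it would change length more than the invar if both were free. The rigid plates force a common final length, so the copper is put into compression and the invar into tension, with equal and opposite forces P (no external load).
Equating the net (thermal + elastic) strains gives |α₁ − α₂|·ΔT = P·[1/(A₁E₁) + 1/(A₂E₂)].
|α₁ − α₂|·ΔT = 15.1×10⁻⁶ × 57 = 0.0008607.
1/(A₁E₁) + 1/(A₂E₂) = 1/(300×118×10³) + 1/(2025×147×10³) = 3.161×10⁻⁸ N⁻¹.
So P = 0.0008607 / 3.161×10⁻⁸ = 27.23 kN.
σ_{copper} = P/A₁ = 27230/300 = 90.77 MPa, compressive.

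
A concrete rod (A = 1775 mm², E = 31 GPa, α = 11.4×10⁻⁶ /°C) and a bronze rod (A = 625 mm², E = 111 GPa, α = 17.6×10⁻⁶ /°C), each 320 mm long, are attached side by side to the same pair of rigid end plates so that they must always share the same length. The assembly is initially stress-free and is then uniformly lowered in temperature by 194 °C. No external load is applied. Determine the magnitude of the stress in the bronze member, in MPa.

σ ≈ 59.1 MPa (tensile)

The bronze has the larger α, so on cooling it would change length more than the concrete if both were free. The rigid plates force a common final length, so the bronze is put into tension and the concrete into compression, with equal and opposite forces P (no external load).
Compatibility of the two members (thermal + elastic change equal): (α₁ − α₂)ΔT = P·[1/(A₁E₁) + 1/(A₂E₂)].
|α₁ − α₂|·ΔT = 6.2×10⁻⁶ × 194 = 0.001203.
1/(A₁E₁) + 1/(A₂E₂) = 1/(1775×31×10³) + 1/(625×111×10³) = 3.259×10⁻⁸ N⁻¹.
So P = 0.001203 / 3.259×10⁻⁸ = 36.91 kN.
σ_{bronze} = P/A₂ = 36910/625 = 59.05 MPa, tensile.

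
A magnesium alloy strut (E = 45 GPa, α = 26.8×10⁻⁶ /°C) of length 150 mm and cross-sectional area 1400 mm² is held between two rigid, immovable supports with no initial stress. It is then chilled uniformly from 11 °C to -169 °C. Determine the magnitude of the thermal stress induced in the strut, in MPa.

With length fixed, the mechanical strain must cancel the thermal strain αΔT = 26.8×10⁻⁶ × 180 = 4824×10⁻⁶.
The stress required to suppress this strain is σ = Eε = 45×10³ × 4824×10⁻⁶ = 217.1 MPa, tensile since the strut is trying to contract.

σ ≈ 217 MPa (tensile)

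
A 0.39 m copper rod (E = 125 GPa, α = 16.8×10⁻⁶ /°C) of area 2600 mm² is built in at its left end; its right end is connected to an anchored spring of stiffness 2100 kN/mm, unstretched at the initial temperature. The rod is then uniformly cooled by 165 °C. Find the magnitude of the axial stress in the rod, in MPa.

Free thermal contraction: δ_free = αΔT L = 16.8×10⁻⁶ × 165 × 390 = 1.081 mm.
With a force P in the spring, the elastic change of the rod is PL/(AE) and that of the spring is P/k; compatibility requires their sum to equal δ_free.
P [ L/(AE) + 1/k ] = δ_free → P [ 390/(2600×125×10³) + 1/(2100×10³) ] = 1.081.
P = 1.081 / 1.676×10⁻⁶ = 645000 N.
σ = P/A = 645000/2600 = 248.1 MPa.

σ ≈ 248 MPa (tensile)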